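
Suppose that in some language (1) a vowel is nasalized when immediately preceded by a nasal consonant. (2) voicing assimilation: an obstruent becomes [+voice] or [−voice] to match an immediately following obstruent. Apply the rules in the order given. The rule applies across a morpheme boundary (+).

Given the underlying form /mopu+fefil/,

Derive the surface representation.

Rule 1: /o/ after nasal /m/ → [õ]
After rule 1: mõpu+fefil
Rule 2: no segment meets the rule's conditions; no change.

[mõpu+fefil]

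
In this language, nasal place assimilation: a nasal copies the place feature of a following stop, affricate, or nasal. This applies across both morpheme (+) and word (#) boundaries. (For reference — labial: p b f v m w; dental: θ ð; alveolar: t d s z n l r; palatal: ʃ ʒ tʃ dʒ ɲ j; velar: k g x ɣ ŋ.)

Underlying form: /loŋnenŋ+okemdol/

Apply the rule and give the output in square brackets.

[lonneŋŋ+okendol]

/ŋ/ before /n/ (alveolar) → [n]
/n/ before /ŋ/ (velar) → [ŋ]
/m/ before /d/ (alveolar) → [n]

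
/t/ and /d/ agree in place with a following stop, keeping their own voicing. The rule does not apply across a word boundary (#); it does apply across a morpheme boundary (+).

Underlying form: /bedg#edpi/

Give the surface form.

/d/ before /g/ (velar) → [g]
/d/ before /p/ (labial) → [b]

[begg#ebpi]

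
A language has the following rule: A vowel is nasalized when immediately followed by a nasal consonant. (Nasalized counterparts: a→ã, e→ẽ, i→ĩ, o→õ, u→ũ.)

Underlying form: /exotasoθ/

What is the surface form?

no segment meets the rule's conditions; no change.

[exotasoθ]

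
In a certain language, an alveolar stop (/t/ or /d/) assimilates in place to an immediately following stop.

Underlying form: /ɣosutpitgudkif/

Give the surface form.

[ɣosuppikgugkif]

/t/ before /p/ (labial) → [p]
/t/ before /g/ (velar) → [k]
/d/ before /k/ (velar) → [g]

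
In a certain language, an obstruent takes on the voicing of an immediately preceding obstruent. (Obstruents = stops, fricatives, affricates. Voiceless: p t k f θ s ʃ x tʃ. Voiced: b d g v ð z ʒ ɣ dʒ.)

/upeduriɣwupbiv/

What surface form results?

/b/ after /p/ (voiceless) → [p]

[upeduriɣwuppiv]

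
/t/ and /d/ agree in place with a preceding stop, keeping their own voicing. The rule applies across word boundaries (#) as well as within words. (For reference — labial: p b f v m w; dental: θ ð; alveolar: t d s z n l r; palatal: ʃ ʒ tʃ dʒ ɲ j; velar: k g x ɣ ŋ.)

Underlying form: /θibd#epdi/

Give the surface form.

[θibb#epbi]

/d/ after /b/ (labial) → [b]
/d/ after /p/ (labial) → [b]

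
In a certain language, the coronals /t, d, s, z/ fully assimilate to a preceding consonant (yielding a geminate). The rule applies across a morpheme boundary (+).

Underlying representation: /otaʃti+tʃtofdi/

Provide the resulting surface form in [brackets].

/t/ after /ʃ/ → [ʃ] (total assimilation)
/t/ after /tʃ/ → [tʃ] (total assimilation)
/d/ after /f/ → [f] (total assimilation)

[otaʃʃi+tʃtʃoffi]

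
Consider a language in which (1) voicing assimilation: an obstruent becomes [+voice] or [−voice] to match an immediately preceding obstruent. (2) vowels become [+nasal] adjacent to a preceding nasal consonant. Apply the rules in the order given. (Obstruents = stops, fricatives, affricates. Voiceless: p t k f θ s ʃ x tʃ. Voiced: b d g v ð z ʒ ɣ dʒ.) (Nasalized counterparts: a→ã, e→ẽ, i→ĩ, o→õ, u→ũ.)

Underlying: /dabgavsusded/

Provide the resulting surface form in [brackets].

Rule 1: /s/ after /v/ (voiced) → [z]
Rule 1: /d/ after /s/ (voiceless) → [t]
After rule 1: dabgavzusted
Rule 2: no segment meets the rule's conditions; no change.

[dabgavzusted]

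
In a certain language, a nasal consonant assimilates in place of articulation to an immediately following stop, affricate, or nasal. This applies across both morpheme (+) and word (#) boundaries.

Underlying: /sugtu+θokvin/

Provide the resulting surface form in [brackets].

[sugtu+θokvin]

no segment meets the rule's conditions; no change.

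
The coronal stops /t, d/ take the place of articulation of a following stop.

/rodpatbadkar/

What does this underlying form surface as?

[robpapbagkar]

/d/ before /p/ (labial) → [b]
/t/ before /b/ (labial) → [p]
/d/ before /k/ (velar) → [g]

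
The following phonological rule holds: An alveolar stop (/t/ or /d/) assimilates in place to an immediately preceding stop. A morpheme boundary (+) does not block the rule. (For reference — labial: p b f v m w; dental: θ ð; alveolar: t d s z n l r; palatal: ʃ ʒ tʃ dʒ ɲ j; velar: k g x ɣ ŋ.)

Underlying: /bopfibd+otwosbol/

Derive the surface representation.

[bopfibb+otwosbol]

/d/ after /b/ (labial) → [b]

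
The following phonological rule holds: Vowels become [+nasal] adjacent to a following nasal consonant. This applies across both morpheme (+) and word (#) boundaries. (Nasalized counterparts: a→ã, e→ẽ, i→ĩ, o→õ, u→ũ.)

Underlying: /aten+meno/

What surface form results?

[atẽn+mẽno]

/e/ before nasal /n/ → [ẽ]
/e/ before nasal /n/ → [ẽ]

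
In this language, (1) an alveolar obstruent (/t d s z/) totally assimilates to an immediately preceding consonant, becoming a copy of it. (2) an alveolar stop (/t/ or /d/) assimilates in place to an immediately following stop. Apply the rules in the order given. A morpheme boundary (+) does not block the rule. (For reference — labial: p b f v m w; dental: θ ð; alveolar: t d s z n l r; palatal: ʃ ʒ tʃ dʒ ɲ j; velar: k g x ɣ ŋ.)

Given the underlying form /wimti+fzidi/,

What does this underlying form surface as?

Rule 1: /t/ after /m/ → [m] (total assimilation)
Rule 1: /z/ after /f/ → [f] (total assimilation)
After rule 1: wimmi+ffidi
Rule 2: no segment meets the rule's conditions; no change.

[wimmi+ffidi]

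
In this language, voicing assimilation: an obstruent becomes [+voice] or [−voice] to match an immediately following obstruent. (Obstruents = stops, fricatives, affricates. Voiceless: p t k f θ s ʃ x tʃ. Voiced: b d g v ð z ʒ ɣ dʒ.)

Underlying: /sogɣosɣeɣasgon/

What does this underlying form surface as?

[sogɣozɣeɣazgon]

/s/ before /ɣ/ (voiced) → [z]
/s/ before /g/ (voiced) → [z]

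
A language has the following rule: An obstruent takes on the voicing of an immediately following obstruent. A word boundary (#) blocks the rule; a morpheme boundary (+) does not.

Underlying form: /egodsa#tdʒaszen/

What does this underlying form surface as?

/d/ before /s/ (voiceless) → [t]
/t/ before /dʒ/ (voiced) → [d]
/s/ before /z/ (voiced) → [z]

[egotsa#ddʒazzen]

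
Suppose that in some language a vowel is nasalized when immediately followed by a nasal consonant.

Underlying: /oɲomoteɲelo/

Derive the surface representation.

/o/ before nasal /ɲ/ → [õ]
/o/ before nasal /m/ → [õ]
/e/ before nasal /ɲ/ → [ẽ]

[õɲõmotẽɲelo]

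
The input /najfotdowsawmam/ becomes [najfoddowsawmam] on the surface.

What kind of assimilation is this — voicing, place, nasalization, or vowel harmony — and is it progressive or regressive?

/t/→[d].
Each target copies a feature from the following segment, so the direction is regressive.

voicing assimilation, regressive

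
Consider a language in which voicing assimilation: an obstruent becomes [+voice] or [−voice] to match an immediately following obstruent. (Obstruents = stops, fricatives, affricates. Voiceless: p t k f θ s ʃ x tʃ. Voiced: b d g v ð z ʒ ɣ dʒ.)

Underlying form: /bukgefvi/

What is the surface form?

[buggevvi]

/k/ before /g/ (voiced) → [g]
/f/ before /v/ (voiced) → [v]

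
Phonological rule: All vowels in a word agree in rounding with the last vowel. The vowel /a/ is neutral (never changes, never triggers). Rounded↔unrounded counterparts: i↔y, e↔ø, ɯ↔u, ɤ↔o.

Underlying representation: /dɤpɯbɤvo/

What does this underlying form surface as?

[dopubovo]

/ɤ/ harmonizes with /o/ ([+round]) → [o]
/ɯ/ harmonizes with /o/ ([+round]) → [u]
/ɤ/ harmonizes with /o/ ([+round]) → [o]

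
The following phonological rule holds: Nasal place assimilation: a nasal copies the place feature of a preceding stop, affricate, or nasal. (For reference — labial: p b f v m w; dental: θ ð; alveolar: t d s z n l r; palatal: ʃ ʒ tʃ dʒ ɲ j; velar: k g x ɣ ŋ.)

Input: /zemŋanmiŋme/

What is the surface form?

/ŋ/ after /m/ (labial) → [m]
/m/ after /n/ (alveolar) → [n]
/m/ after /ŋ/ (velar) → [ŋ]

[zemmanniŋŋe]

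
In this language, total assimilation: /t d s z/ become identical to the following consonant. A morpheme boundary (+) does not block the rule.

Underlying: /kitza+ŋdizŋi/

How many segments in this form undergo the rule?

2

/t/ before /z/ → [z] (total assimilation)
/z/ before /ŋ/ → [ŋ] (total assimilation)
2 segments change.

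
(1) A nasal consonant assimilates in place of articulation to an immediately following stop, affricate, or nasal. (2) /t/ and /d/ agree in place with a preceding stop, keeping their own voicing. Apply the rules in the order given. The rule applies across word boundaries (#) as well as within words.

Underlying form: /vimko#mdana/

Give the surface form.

Rule 1: /m/ before /k/ (velar) → [ŋ]
Rule 1: /m/ before /d/ (alveolar) → [n]
After rule 1: viŋko#ndana
Rule 2: no segment meets the rule's conditions; no change.

[viŋko#ndana]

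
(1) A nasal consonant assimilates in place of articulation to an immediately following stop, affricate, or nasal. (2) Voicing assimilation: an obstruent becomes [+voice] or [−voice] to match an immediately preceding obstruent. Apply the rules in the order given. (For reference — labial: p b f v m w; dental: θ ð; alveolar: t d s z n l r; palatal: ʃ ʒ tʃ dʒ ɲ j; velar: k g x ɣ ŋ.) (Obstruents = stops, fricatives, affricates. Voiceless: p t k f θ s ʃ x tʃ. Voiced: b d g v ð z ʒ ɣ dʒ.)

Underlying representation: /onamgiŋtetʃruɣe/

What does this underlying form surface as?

Rule 1: /m/ before /g/ (velar) → [ŋ]
Rule 1: /ŋ/ before /t/ (alveolar) → [n]
After rule 1: onaŋgintetʃruɣe
Rule 2: no segment meets the rule's conditions; no change.

[onaŋgintetʃruɣe]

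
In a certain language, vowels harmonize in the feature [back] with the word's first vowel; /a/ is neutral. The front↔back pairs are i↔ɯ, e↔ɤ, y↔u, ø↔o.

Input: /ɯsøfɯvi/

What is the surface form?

/ø/ harmonizes with /ɯ/ ([+back]) → [o]
/i/ harmonizes with /ɯ/ ([+back]) → [ɯ]

[ɯsofɯvɯ]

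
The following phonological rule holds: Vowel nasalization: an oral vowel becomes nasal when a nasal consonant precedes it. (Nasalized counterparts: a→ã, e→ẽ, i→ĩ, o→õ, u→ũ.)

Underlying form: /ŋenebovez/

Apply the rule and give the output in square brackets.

/e/ after nasal /ŋ/ → [ẽ]
/e/ after nasal /n/ → [ẽ]

[ŋẽnẽbovez]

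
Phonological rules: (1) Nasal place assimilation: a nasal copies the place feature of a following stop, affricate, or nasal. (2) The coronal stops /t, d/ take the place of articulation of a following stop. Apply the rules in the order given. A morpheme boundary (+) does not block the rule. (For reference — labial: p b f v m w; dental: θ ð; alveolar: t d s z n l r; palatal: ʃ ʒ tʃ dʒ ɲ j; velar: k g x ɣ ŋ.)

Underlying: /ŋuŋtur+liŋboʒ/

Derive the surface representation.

[ŋuntur+limboʒ]

Rule 1: /ŋ/ before /t/ (alveolar) → [n]
Rule 1: /ŋ/ before /b/ (labial) → [m]
After rule 1: ŋuntur+limboʒ
Rule 2: no segment meets the rule's conditions; no change.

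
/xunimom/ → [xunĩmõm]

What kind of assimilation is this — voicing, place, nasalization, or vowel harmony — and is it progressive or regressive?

/i/→[ĩ] /o/→[õ].
Each target copies a feature from the preceding segment, so the direction is progressive.

nasalization, progressive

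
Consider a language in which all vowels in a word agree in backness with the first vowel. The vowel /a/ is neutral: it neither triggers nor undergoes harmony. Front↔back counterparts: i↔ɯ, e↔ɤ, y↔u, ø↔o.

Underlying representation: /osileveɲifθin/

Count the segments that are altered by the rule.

5

/i/ harmonizes with /o/ ([+back]) → [ɯ]
/e/ harmonizes with /o/ ([+back]) → [ɤ]
/e/ harmonizes with /o/ ([+back]) → [ɤ]
/i/ harmonizes with /o/ ([+back]) → [ɯ]
/i/ harmonizes with /o/ ([+back]) → [ɯ]
5 segments change.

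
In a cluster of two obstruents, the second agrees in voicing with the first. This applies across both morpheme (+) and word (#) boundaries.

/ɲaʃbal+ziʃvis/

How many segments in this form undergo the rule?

/b/ after /ʃ/ (voiceless) → [p]
/v/ after /ʃ/ (voiceless) → [f]
2 segments change.

2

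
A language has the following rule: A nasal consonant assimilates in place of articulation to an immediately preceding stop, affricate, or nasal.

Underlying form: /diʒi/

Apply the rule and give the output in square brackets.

no segment meets the rule's conditions; no change.

[diʒi]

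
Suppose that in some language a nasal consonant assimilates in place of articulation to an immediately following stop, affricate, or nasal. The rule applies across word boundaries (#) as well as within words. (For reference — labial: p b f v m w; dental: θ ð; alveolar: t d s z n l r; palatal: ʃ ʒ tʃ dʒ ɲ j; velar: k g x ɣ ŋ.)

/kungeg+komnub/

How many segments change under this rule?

/n/ before /g/ (velar) → [ŋ]
/m/ before /n/ (alveolar) → [n]
2 segments change.

2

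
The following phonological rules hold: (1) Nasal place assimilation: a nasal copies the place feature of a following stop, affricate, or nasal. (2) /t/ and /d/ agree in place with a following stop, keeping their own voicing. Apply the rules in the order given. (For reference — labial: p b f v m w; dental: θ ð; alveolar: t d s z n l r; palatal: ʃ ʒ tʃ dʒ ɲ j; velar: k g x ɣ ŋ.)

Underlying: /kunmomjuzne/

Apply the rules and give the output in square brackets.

[kummomjuzne]

Rule 1: /n/ before /m/ (labial) → [m]
After rule 1: kummomjuzne
Rule 2: no segment meets the rule's conditions; no change.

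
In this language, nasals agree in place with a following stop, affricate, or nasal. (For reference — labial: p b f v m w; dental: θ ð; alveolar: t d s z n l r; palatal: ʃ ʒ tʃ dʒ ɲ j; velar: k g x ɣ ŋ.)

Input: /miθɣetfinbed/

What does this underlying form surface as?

/n/ before /b/ (labial) → [m]

[miθɣetfimbed]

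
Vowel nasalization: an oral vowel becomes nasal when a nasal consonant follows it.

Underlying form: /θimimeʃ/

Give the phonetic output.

[θĩmĩmeʃ]

/i/ before nasal /m/ → [ĩ]
/i/ before nasal /m/ → [ĩ]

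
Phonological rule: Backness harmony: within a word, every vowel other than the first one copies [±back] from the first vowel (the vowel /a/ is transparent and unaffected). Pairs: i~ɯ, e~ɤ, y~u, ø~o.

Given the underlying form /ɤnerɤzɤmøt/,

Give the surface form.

/e/ harmonizes with /ɤ/ ([+back]) → [ɤ]
/ø/ harmonizes with /ɤ/ ([+back]) → [o]

[ɤnɤrɤzɤmot]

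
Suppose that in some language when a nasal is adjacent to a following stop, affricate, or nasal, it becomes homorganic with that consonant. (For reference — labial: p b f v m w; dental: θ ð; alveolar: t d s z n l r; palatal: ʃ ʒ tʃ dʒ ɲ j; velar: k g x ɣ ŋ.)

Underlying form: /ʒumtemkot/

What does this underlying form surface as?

/m/ before /t/ (alveolar) → [n]
/m/ before /k/ (velar) → [ŋ]

[ʒunteŋkot]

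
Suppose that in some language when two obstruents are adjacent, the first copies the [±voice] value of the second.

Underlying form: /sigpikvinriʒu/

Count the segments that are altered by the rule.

2

/g/ before /p/ (voiceless) → [k]
/k/ before /v/ (voiced) → [g]
2 segments change.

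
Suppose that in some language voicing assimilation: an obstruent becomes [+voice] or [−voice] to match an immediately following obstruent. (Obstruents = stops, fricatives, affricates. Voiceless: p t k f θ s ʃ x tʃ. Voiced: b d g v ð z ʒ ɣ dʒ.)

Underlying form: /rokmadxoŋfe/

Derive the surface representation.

/d/ before /x/ (voiceless) → [t]

[rokmatxoŋfe]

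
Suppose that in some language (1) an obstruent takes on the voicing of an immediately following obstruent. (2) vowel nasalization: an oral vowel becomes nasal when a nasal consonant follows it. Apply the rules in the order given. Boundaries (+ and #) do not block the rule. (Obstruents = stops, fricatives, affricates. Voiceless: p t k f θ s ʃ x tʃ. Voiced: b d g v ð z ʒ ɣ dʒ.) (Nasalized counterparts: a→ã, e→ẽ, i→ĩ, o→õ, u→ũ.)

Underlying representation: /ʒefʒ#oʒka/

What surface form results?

[ʒevʒ#oʃka]

Rule 1: /f/ before /ʒ/ (voiced) → [v]
Rule 1: /ʒ/ before /k/ (voiceless) → [ʃ]
After rule 1: ʒevʒ#oʃka
Rule 2: no segment meets the rule's conditions; no change.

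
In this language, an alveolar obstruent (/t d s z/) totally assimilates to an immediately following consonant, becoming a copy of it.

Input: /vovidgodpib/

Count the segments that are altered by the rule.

/d/ before /g/ → [g] (total assimilation)
/d/ before /p/ → [p] (total assimilation)
2 segments change.

2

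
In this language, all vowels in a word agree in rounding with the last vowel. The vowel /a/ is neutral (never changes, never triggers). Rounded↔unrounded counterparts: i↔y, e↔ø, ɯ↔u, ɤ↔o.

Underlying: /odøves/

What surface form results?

/o/ harmonizes with /e/ ([-round]) → [ɤ]
/ø/ harmonizes with /e/ ([-round]) → [e]

[ɤdeves]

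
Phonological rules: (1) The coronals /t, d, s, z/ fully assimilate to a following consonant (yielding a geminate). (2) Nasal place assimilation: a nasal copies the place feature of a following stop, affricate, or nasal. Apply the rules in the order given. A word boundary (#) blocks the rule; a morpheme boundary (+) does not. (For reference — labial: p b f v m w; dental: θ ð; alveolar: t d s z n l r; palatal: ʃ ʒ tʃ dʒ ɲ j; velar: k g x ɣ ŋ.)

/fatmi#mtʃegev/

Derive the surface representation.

[fammi#ɲtʃegev]

Rule 1: /t/ before /m/ → [m] (total assimilation)
After rule 1: fammi#mtʃegev
Rule 2: /m/ before /tʃ/ (palatal) → [ɲ]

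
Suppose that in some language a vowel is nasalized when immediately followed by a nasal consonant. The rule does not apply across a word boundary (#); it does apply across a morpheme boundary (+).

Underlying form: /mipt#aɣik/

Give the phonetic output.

no segment meets the rule's conditions; no change.

[mipt#aɣik]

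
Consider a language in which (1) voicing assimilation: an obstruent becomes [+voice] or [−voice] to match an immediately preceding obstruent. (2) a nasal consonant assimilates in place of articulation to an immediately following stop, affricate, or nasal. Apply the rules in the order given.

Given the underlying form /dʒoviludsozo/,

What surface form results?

[dʒoviludzozo]

Rule 1: /s/ after /d/ (voiced) → [z]
After rule 1: dʒoviludzozo
Rule 2: no segment meets the rule's conditions; no change.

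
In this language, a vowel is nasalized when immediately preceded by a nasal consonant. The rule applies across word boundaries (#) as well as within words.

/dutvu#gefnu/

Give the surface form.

/u/ after nasal /n/ → [ũ]

[dutvu#gefnũ]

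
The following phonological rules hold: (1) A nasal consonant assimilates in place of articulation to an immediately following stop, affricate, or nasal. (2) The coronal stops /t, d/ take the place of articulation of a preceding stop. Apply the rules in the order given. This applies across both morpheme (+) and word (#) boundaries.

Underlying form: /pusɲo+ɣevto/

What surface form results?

[pusɲo+ɣevto]

Rule 1: no segment meets the rule's conditions; no change.
After rule 1: pusɲo+ɣevto
Rule 2: no segment meets the rule's conditions; no change.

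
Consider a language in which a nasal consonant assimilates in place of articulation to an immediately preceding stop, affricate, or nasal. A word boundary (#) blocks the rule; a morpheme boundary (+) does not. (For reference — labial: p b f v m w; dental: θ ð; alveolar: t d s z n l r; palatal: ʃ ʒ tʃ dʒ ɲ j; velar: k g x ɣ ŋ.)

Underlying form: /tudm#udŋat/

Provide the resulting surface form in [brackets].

[tudn#udnat]

/m/ after /d/ (alveolar) → [n]
/ŋ/ after /d/ (alveolar) → [n]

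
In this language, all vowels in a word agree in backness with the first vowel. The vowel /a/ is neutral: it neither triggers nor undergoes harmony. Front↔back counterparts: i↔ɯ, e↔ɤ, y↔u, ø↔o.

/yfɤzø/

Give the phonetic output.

[yfezø]

/ɤ/ harmonizes with /y/ ([-back]) → [e]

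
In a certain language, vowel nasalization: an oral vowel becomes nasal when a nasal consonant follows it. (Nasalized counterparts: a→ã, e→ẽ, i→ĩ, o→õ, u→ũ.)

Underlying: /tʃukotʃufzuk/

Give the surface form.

[tʃukotʃufzuk]

no segment meets the rule's conditions; no change.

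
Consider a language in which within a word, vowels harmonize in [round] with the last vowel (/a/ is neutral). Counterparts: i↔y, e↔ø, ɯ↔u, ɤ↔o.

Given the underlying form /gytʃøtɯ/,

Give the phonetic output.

/y/ harmonizes with /ɯ/ ([-round]) → [i]
/ø/ harmonizes with /ɯ/ ([-round]) → [e]

[gitʃetɯ]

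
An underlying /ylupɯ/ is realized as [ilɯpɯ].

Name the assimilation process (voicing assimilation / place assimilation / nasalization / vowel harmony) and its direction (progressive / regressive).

/y/→[i] /u/→[ɯ].
Vowels agree with the last vowel, so the harmony is regressive.

vowel harmony, regressive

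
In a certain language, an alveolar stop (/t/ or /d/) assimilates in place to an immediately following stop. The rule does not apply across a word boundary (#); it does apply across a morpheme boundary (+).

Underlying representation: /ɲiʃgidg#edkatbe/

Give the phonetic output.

[ɲiʃgigg#egkapbe]

/d/ before /g/ (velar) → [g]
/d/ before /k/ (velar) → [g]
/t/ before /b/ (labial) → [p]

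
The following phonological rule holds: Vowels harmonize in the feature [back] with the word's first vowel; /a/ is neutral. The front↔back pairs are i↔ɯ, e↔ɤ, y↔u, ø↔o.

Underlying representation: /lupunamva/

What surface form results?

no segment meets the rule's conditions; no change.

[lupunamva]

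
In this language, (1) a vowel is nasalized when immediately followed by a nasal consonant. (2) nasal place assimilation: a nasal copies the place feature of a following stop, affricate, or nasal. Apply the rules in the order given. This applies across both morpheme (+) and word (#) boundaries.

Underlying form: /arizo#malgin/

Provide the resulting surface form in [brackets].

[arizõ#malgĩn]

Rule 1: /o/ before nasal /m/ → [õ]
Rule 1: /i/ before nasal /n/ → [ĩ]
After rule 1: arizõ#malgĩn
Rule 2: no segment meets the rule's conditions; no change.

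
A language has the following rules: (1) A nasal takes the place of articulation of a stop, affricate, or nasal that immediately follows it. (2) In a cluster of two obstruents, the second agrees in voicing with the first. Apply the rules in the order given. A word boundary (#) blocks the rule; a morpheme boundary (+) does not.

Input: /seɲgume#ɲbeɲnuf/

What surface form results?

[seŋgume#mbennuf]

Rule 1: /ɲ/ before /g/ (velar) → [ŋ]
Rule 1: /ɲ/ before /b/ (labial) → [m]
Rule 1: /ɲ/ before /n/ (alveolar) → [n]
After rule 1: seŋgume#mbennuf
Rule 2: no segment meets the rule's conditions; no change.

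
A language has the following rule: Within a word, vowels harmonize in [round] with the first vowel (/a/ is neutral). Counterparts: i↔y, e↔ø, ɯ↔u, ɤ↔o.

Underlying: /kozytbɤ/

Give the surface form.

[kozytbo]

/ɤ/ harmonizes with /o/ ([+round]) → [o]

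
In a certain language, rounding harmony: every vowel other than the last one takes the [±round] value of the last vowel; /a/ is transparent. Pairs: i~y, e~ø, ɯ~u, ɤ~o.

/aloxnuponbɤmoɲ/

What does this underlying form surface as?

/ɤ/ harmonizes with /o/ ([+round]) → [o]

[aloxnuponbomoɲ]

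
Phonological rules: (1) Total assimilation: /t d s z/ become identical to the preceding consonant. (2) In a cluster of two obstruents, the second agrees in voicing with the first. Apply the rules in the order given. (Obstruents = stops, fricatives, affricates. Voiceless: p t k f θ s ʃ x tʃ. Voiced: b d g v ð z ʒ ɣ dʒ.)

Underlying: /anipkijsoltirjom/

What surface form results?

[anipkijjollirjom]

Rule 1: /s/ after /j/ → [j] (total assimilation)
Rule 1: /t/ after /l/ → [l] (total assimilation)
After rule 1: anipkijjollirjom
Rule 2: no segment meets the rule's conditions; no change.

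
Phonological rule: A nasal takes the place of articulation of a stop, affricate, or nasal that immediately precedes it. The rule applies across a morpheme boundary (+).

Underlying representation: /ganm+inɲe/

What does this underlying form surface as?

/m/ after /n/ (alveolar) → [n]
/ɲ/ after /n/ (alveolar) → [n]

[gann+inne]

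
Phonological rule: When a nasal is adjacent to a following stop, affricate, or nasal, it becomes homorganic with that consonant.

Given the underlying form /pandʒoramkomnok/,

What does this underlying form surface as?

[paɲdʒoraŋkonnok]

/n/ before /dʒ/ (palatal) → [ɲ]
/m/ before /k/ (velar) → [ŋ]
/m/ before /n/ (alveolar) → [n]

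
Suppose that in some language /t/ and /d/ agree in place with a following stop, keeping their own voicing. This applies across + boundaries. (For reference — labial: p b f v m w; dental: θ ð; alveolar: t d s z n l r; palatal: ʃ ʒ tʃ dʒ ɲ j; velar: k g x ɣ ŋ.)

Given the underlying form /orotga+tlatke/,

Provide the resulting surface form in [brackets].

[orokga+tlakke]

/t/ before /g/ (velar) → [k]
/t/ before /k/ (velar) → [k]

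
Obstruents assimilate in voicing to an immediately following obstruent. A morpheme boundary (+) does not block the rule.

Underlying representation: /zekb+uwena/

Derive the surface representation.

/k/ before /b/ (voiced) → [g]

[zegb+uwena]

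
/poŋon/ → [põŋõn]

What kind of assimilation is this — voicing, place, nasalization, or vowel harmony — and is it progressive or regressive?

nasalization, regressive

/o/→[õ] /o/→[õ].
Each target copies a feature from the following segment, so the direction is regressive.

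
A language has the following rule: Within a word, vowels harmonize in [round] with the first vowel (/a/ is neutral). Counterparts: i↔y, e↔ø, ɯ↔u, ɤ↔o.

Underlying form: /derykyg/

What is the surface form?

/y/ harmonizes with /e/ ([-round]) → [i]
/y/ harmonizes with /e/ ([-round]) → [i]

[derikig]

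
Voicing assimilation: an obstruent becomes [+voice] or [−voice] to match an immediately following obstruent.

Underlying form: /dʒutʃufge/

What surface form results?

[dʒutʃuvge]

/f/ before /g/ (voiced) → [v]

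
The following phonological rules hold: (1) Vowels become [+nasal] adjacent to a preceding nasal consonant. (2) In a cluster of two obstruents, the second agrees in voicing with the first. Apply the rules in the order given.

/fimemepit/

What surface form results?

Rule 1: /e/ after nasal /m/ → [ẽ]
Rule 1: /e/ after nasal /m/ → [ẽ]
After rule 1: fimẽmẽpit
Rule 2: no segment meets the rule's conditions; no change.

[fimẽmẽpit]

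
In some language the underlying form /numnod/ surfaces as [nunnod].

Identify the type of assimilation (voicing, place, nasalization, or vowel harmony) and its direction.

place assimilation, regressive

/m/→[n].
Each target copies a feature from the following segment, so the direction is regressive.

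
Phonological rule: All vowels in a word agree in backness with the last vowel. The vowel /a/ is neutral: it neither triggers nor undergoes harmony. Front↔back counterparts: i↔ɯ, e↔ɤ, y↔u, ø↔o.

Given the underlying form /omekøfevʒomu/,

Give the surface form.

/e/ harmonizes with /u/ ([+back]) → [ɤ]
/ø/ harmonizes with /u/ ([+back]) → [o]
/e/ harmonizes with /u/ ([+back]) → [ɤ]

[omɤkofɤvʒomu]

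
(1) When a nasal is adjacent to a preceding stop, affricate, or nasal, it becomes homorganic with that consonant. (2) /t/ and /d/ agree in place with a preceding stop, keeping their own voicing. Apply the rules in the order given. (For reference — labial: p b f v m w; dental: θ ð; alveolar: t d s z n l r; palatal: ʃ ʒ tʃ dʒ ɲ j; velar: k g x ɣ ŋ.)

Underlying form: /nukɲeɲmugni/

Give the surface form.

[nukŋeɲɲugŋi]

Rule 1: /ɲ/ after /k/ (velar) → [ŋ]
Rule 1: /m/ after /ɲ/ (palatal) → [ɲ]
Rule 1: /n/ after /g/ (velar) → [ŋ]
After rule 1: nukŋeɲɲugŋi
Rule 2: no segment meets the rule's conditions; no change.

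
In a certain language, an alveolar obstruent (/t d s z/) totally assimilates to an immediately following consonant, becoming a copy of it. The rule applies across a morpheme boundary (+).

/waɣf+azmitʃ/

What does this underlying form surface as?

[waɣf+ammitʃ]

/z/ before /m/ → [m] (total assimilation)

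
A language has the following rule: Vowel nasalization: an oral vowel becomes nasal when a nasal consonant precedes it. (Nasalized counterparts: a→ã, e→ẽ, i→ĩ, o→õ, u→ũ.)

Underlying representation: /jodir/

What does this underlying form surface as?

[jodir]

no segment meets the rule's conditions; no change.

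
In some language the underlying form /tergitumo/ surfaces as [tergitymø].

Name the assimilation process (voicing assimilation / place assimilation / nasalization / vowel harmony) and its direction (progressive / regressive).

vowel harmony, progressive

/u/→[y] /o/→[ø].
Vowels agree with the first vowel, so the harmony is progressive.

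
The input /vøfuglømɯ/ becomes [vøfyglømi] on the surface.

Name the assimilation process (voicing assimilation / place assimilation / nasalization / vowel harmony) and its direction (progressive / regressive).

vowel harmony, progressive

/u/→[y] /ɯ/→[i].
Vowels agree with the first vowel, so the harmony is progressive.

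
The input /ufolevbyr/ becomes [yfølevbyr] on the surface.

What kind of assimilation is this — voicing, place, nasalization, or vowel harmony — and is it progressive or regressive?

/u/→[y] /o/→[ø].
Vowels agree with the last vowel, so the harmony is regressive.

vowel harmony, regressive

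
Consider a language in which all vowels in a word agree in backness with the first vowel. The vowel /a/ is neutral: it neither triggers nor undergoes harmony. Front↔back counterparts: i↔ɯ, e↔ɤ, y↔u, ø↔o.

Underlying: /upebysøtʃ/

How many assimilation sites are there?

3

/e/ harmonizes with /u/ ([+back]) → [ɤ]
/y/ harmonizes with /u/ ([+back]) → [u]
/ø/ harmonizes with /u/ ([+back]) → [o]
3 segments change.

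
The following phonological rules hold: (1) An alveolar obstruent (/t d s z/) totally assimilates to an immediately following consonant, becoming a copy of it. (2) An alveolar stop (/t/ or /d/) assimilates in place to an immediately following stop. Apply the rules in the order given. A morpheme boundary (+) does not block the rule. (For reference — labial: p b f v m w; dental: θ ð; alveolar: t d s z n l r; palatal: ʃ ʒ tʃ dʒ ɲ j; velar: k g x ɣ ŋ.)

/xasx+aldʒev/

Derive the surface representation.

Rule 1: /s/ before /x/ → [x] (total assimilation)
After rule 1: xaxx+aldʒev
Rule 2: no segment meets the rule's conditions; no change.

[xaxx+aldʒev]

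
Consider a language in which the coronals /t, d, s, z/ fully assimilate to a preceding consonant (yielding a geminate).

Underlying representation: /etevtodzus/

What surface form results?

[etevvoddus]

/t/ after /v/ → [v] (total assimilation)
/z/ after /d/ → [d] (total assimilation)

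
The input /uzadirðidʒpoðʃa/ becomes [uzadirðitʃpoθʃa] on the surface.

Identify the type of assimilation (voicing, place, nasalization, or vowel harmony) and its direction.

/dʒ/→[tʃ] /ð/→[θ].
Each target copies a feature from the following segment, so the direction is regressive.

voicing assimilation, regressive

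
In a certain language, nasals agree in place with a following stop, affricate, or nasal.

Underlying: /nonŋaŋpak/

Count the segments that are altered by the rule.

/n/ before /ŋ/ (velar) → [ŋ]
/ŋ/ before /p/ (labial) → [m]
2 segments change.

2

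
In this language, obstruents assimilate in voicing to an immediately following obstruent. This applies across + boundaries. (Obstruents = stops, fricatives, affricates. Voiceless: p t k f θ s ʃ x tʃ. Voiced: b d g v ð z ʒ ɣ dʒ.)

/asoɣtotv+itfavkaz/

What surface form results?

/ɣ/ before /t/ (voiceless) → [x]
/t/ before /v/ (voiced) → [d]
/v/ before /k/ (voiceless) → [f]

[asoxtodv+itfafkaz]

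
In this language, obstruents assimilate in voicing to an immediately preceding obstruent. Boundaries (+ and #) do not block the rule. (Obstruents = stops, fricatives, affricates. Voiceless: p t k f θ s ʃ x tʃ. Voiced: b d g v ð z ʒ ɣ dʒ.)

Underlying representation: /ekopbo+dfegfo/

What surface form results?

/b/ after /p/ (voiceless) → [p]
/f/ after /d/ (voiced) → [v]
/f/ after /g/ (voiced) → [v]

[ekoppo+dvegvo]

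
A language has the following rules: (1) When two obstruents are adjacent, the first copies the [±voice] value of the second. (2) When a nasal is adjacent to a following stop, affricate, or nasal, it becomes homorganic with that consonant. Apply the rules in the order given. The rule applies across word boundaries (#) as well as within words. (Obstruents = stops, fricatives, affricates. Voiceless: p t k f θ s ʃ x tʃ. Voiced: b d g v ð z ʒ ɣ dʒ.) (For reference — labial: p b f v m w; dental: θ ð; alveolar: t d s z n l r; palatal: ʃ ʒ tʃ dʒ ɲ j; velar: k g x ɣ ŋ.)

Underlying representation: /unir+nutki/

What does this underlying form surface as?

[unir+nutki]

Rule 1: no segment meets the rule's conditions; no change.
After rule 1: unir+nutki
Rule 2: no segment meets the rule's conditions; no change.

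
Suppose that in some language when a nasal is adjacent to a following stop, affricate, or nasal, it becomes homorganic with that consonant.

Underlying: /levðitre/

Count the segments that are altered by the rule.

0

No segment meets the rule's conditions.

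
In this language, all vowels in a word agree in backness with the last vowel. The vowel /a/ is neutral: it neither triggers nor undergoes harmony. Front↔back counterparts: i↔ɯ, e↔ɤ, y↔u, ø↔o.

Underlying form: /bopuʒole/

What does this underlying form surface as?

[bøpyʒøle]

/o/ harmonizes with /e/ ([-back]) → [ø]
/u/ harmonizes with /e/ ([-back]) → [y]
/o/ harmonizes with /e/ ([-back]) → [ø]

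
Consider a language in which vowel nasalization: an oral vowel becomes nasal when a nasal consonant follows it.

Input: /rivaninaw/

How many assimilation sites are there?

/a/ before nasal /n/ → [ã]
/i/ before nasal /n/ → [ĩ]
2 segments change.

2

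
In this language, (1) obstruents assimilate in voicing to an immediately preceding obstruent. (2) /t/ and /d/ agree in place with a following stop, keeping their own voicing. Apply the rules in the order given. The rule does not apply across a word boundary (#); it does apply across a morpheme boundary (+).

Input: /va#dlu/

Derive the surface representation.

Rule 1: no segment meets the rule's conditions; no change.
After rule 1: va#dlu
Rule 2: no segment meets the rule's conditions; no change.

[va#dlu]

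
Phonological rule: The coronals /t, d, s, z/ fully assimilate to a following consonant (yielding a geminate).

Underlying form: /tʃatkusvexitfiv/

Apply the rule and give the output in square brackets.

[tʃakkuvvexiffiv]

/t/ before /k/ → [k] (total assimilation)
/s/ before /v/ → [v] (total assimilation)
/t/ before /f/ → [f] (total assimilation)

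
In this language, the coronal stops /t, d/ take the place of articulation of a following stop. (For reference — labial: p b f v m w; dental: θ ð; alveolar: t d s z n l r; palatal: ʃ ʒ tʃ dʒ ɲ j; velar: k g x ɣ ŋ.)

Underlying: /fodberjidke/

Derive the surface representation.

[fobberjigke]

/d/ before /b/ (labial) → [b]
/d/ before /k/ (velar) → [g]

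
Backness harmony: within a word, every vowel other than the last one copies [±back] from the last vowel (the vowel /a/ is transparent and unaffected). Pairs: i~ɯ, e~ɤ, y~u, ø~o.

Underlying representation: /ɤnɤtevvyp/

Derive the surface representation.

/ɤ/ harmonizes with /y/ ([-back]) → [e]
/ɤ/ harmonizes with /y/ ([-back]) → [e]

[enetevvyp]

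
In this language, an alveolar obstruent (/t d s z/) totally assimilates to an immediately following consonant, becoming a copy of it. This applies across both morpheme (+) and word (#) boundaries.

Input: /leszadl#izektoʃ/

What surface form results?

/s/ before /z/ → [z] (total assimilation)
/d/ before /l/ → [l] (total assimilation)

[lezzall#izektoʃ]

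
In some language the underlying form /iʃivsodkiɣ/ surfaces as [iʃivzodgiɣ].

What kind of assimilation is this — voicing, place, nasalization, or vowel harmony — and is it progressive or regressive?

voicing assimilation, progressive

/s/→[z] /k/→[g].
Each target copies a feature from the preceding segment, so the direction is progressive.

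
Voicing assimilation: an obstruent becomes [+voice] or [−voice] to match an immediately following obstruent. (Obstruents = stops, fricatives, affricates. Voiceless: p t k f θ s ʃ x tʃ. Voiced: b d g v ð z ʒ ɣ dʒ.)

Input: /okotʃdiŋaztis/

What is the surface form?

/tʃ/ before /d/ (voiced) → [dʒ]
/z/ before /t/ (voiceless) → [s]

[okodʒdiŋastis]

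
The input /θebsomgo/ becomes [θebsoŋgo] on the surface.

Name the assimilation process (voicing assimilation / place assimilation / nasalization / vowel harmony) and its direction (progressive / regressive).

place assimilation, regressive

/m/→[ŋ].
Each target copies a feature from the following segment, so the direction is regressive.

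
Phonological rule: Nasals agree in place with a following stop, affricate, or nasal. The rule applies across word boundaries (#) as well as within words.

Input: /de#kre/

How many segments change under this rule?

0

No segment meets the rule's conditions.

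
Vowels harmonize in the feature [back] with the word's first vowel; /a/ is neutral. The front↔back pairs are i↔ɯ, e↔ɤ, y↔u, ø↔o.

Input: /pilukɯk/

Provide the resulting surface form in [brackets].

[pilykik]

/u/ harmonizes with /i/ ([-back]) → [y]
/ɯ/ harmonizes with /i/ ([-back]) → [i]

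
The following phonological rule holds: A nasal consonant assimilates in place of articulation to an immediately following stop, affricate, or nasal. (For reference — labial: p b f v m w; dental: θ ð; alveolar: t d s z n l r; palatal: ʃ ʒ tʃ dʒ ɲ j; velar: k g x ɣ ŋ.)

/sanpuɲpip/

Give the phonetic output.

/n/ before /p/ (labial) → [m]
/ɲ/ before /p/ (labial) → [m]

[sampumpip]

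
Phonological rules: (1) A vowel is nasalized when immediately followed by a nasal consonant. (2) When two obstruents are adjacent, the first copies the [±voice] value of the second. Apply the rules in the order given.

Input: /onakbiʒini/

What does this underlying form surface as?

Rule 1: /o/ before nasal /n/ → [õ]
Rule 1: /i/ before nasal /n/ → [ĩ]
After rule 1: õnakbiʒĩni
Rule 2: /k/ before /b/ (voiced) → [g]

[õnagbiʒĩni]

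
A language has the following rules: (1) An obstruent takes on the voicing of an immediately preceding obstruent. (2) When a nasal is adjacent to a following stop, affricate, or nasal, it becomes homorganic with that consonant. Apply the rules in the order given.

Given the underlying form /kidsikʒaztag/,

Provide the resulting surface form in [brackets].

[kidzikʃazdag]

Rule 1: /s/ after /d/ (voiced) → [z]
Rule 1: /ʒ/ after /k/ (voiceless) → [ʃ]
Rule 1: /t/ after /z/ (voiced) → [d]
After rule 1: kidzikʃazdag
Rule 2: no segment meets the rule's conditions; no change.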